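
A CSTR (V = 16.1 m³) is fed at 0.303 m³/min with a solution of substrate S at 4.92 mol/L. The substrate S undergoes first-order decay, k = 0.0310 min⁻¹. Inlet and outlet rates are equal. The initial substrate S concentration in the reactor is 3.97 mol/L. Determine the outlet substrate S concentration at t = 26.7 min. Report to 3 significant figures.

2.42 mol/L

Accumulation = in − out − consumed: V dC/dt = Q C_in − Q C − k V C.
dC/dt = (Q/V) C_in − (Q/V + k) C; effective rate a = Q/V + k = 0.018820 + 0.0310 = 0.049820 min⁻¹.
C_ss = Q C_in/(Q + kV) = 1.8586 mol/L; C(t) = C_ss + (C₀ − C_ss) e^(−a t).
C(26.7) = 1.8586 + (2.1114)·e^(−0.049820·26.7) = 1.8586 + (2.1114)·0.26443 = 2.4169 mol/L.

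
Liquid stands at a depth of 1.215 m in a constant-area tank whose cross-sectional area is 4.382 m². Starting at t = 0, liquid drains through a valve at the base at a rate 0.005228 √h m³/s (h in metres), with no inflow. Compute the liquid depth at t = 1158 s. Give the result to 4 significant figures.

0.1693 m

Mass balance (ρ constant): A dh/dt = −0.005228 √h.
Separate and integrate: 2(√h − √h₀) = −(0.005228/A) t.
√h = √1.215 − 0.005228·1158/(2·4.382) = 1.10227 − 0.690783 = 0.411487.
h = 0.411487² = 0.169322 m.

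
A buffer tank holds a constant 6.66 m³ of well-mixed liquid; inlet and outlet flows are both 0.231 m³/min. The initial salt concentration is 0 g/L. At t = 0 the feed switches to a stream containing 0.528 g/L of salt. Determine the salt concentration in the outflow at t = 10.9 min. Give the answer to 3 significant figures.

0.166 g/L

Transient balance on the dissolved component: V dC/dt = Q(C_in − C).
So dC/dt = (C_in − C)/τ with τ = V/Q = 6.66/0.231 = 28.831 min.
This is linear first-order; C(t) = C_in + (C₀ − C_in) e^(−t/τ).
C(10.9) = 0.528 + (0 − 0.528)·e^(−10.9/28.831) = 0.528 + (-0.52800)·0.68519 = 0.16622 g/L.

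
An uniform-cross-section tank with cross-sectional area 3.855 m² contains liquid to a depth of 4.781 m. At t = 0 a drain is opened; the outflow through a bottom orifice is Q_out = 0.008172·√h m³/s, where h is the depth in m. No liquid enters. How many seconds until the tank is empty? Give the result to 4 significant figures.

With no inflow, A dh/dt = −0.008172 √h.
∫ h^(−1/2) dh = −(0.008172/A) ∫ dt, giving 2√h = 2√h₀ − (0.008172/A) t.
Tank is empty when √h = 0: t_empty = 2A√h₀/0.008172.
t_empty = 2·3.855·√4.781/0.008172 = 7.71000·2.18655/0.008172 = 2062.93 s.

2063 s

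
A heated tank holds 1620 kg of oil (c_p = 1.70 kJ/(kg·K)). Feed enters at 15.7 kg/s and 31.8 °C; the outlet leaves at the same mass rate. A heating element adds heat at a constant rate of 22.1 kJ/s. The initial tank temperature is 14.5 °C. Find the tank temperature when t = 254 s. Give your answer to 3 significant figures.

Heat balance on the well-mixed liquid: M c_p dT/dt = ṁ c_p (T_in − T) + 22.1.
τ = M/ṁ = 103.18 s; T_ss = T_in + Q̇/(ṁ c_p) = 31.8 + 22.1/(15.7·1.70) = 32.628 °C.
Solution: T(t) = T_ss + (T₀ − T_ss) e^(−t/τ).
T(254) = 32.628 + (-18.128)·e^(−254/103.18) = 32.628 + (-18.128)·0.085298 = 31.082 °C.

31.1 °C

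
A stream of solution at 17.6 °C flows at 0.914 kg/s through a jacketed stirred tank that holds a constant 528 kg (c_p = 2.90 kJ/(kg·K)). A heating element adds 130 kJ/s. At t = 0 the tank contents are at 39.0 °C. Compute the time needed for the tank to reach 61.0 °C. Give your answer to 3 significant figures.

918 s

M c_p dT/dt = ṁ c_p (T_in − T) + Q̇.
τ = M/ṁ = 577.68 s; T_ss = T_in + Q̇/(ṁ c_p) = 66.645 °C.
T(t) = T_ss + (T₀ − T_ss) e^(−t/τ). Set T = 61.0:
e^(−t/τ) = (61.0 − 66.645)/(39.0 − 66.645) = 0.20421
t = −577.68 · ln(0.20421) = 917.71 s.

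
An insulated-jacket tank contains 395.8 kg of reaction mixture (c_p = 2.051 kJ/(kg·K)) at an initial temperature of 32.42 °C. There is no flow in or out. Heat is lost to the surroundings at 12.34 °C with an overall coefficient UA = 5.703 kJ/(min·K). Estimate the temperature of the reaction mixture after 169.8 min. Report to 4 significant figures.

18.43 °C

M c_p dT/dt = −UA(T − T_amb).
dT/dt = (T_ss − T)/τ with T_ss = T_amb = 12.3400 °C, τ = M c_p/UA = 395.8·2.051/5.703 = 142.344 min.
Integrating: T(t) = T_ss + (T₀ − T_ss) e^(−t/τ).
T(169.8) = 12.3400 + (20.0800)·0.303344 = 18.4311 °C.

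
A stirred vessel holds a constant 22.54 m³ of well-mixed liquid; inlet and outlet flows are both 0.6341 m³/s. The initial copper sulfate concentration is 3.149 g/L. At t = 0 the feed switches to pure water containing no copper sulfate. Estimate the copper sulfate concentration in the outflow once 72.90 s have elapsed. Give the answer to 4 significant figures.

Unsteady species balance (constant V, well mixed): V dC/dt = Q(C_in − C).
Time constant τ = V/Q = 22.54/0.6341 = 35.5464 s.
This is linear first-order; C(t) = C_in + (C₀ − C_in) e^(−t/τ).
C(72.90) = 0 + (3.149 − 0)·e^(−72.90/35.5464) = 0 + (3.14900)·0.128627 = 0.405047 g/L.

0.4050 g/L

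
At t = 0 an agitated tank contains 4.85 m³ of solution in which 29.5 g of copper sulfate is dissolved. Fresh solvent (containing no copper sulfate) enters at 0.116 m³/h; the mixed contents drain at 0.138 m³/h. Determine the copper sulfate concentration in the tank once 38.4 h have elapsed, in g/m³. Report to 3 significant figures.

Let m(t) be the amount of copper sulfate. Volume: V(t) = V₀ + (Q_in − Q_out) t = 4.85 − 0.022000 t; V(38.4) = 4.0052 m³.
Solute balance: dm/dt = 0 − Q_out C = −Q_out m/V(t).
dm/m = −Q_out dt/(V₀ − 0.022000 t); integrating gives ln(m/m₀) = −(Q_out/(Q_in−Q_out)) ln(V/V₀).
m = m₀ (V₀/V)^(Q_out/(Q_in−Q_out)) = 29.5 × (4.85/4.0052)^(-6.2727) = 8.8807 g.
C = m/V = 8.8807/4.0052 = 2.2173 g/m³.

2.22 g/m³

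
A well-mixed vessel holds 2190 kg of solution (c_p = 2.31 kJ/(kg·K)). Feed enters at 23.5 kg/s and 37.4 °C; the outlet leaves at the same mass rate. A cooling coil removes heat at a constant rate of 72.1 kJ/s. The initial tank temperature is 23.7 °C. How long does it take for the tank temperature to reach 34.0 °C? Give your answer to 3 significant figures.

First-law balance (no shaft work): M c_p dT/dt = ṁ c_p (T_in − T) − 72.1.
τ = M/ṁ = 93.191 s; T_ss = T_in − Q̇/(ṁ c_p) = 36.072 °C.
T(t) = T_ss + (T₀ − T_ss) e^(−t/τ). Set T = 34.0:
e^(−t/τ) = (34.0 − 36.072)/(23.7 − 36.072) = 0.16746
t = −93.191 · ln(0.16746) = 166.53 s.

167 s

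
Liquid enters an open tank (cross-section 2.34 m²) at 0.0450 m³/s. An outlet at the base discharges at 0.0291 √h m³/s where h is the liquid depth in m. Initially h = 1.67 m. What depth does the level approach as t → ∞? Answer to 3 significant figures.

A dh/dt = Q_in − 0.0291 √h. Steady state requires inflow = outflow:
Q_in = 0.0291 √h_ss ⇒ √h_ss = 0.0450/0.0291 = 1.5464.
h_ss = 1.5464² = 2.3913 m. (Since h₀ = 1.67 m < h_ss, the level will rise toward this value.)

2.39 m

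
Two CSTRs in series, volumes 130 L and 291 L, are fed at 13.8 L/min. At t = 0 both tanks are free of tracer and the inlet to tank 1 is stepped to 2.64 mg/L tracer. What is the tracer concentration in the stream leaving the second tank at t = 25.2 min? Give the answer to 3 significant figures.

1.34 mg/L

Time constants: τᵢ = Vᵢ/Q for each well-mixed tank.
τ₁ = 130/13.8 = 9.4203 min; τ₂ = 291/13.8 = 21.087 min.
Solving the cascade with C₁(0)=C₂(0)=0 gives C₂(t) = C_in[1 − (τ₁ e^(−t/τ₁) − τ₂ e^(−t/τ₂))/(τ₁ − τ₂)].
At t = 25.2: e^(−t/τ₁) = 0.068902, e^(−t/τ₂) = 0.30269.
C₂ = 2.64·[1 − (9.4203·0.068902 − 21.087·0.30269)/(-11.667)] = 2.64·0.50854 = 1.3425 mg/L.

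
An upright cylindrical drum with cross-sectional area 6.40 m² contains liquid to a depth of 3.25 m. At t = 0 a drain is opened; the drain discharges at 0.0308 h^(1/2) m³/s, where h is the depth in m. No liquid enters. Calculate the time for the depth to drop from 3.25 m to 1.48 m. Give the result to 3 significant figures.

With no inflow, A dh/dt = −0.0308 √h.
∫ h^(−1/2) dh = −(0.0308/A) ∫ dt, giving 2√h = 2√h₀ − (0.0308/A) t.
t = 2A(√h₀ − √h)/0.0308 = 2·6.40·(√3.25 − √1.48)/0.0308
  = 12.800 × (1.8028 − 1.2166) / 0.0308 = 243.63 s.

244 s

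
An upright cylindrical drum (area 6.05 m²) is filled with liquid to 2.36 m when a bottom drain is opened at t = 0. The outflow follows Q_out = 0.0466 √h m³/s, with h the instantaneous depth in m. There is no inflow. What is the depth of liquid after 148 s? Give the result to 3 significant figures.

With no inflow, A dh/dt = −0.0466 √h.
Separate and integrate: 2(√h − √h₀) = −(0.0466/A) t.
√h = √2.36 − 0.0466·148/(2·6.05) = 1.5362 − 0.56998 = 0.96625.
h = 0.96625² = 0.93363 m.

0.934 m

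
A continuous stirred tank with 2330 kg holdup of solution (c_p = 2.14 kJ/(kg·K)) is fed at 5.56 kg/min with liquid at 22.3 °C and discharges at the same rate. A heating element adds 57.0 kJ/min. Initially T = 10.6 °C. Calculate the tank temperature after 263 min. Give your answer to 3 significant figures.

First-law balance (no shaft work): M c_p dT/dt = ṁ c_p (T_in − T) + 57.0.
Rearrange: dT/dt = (T_ss − T)/τ with τ = M/ṁ = 419.06 min and T_ss = T_in + Q̇/(ṁ c_p) = 27.091 °C.
Integrating: T(t) = T_ss + (T₀ − T_ss) e^(−t/τ).
T(263) = 27.091 + (-16.491)·e^(−263/419.06) = 27.091 + (-16.491)·0.53388 = 18.287 °C.

18.3 °C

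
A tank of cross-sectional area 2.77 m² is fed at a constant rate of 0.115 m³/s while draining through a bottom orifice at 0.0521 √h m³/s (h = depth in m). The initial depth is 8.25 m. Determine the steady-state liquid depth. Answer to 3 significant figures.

Mass balance (ρ constant): A dh/dt = Q_in − 0.0521 √h. At steady state dh/dt = 0:
Q_in = 0.0521 √h_ss ⇒ √h_ss = 0.115/0.0521 = 2.2073.
h_ss = 2.2073² = 4.8721 m. (Since h₀ = 8.25 m > h_ss, the level will fall toward this value.)

4.87 m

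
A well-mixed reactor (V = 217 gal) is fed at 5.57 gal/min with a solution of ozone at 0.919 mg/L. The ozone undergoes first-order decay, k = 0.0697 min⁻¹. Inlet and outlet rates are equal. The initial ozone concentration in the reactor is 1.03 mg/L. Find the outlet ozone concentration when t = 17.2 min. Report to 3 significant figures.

0.399 mg/L

V dC/dt = Q(C_in − C) − k V C.
dC/dt = (Q/V) C_in − (Q/V + k) C; effective rate a = Q/V + k = 0.025668 + 0.0697 = 0.095368 min⁻¹.
C_ss = Q C_in/(Q + kV) = 0.24735 mg/L; C(t) = C_ss + (C₀ − C_ss) e^(−a t).
C(17.2) = 0.24735 + (0.78265)·e^(−0.095368·17.2) = 0.24735 + (0.78265)·0.19392 = 0.39912 mg/L.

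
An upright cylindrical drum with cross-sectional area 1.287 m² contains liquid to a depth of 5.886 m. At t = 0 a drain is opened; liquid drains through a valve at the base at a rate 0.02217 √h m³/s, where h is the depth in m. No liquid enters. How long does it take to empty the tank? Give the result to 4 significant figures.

281.7 s

A dh/dt = −Q_out = −0.02217 √h.
Separate and integrate: 2(√h − √h₀) = −(0.02217/A) t.
Set h = 0: 2√h₀ = (0.02217/A) t_empty ⇒ t_empty = 2A√h₀/0.02217.
t_empty = 2·1.287·√5.886/0.02217 = 2.57400·2.42611/0.02217 = 281.678 s.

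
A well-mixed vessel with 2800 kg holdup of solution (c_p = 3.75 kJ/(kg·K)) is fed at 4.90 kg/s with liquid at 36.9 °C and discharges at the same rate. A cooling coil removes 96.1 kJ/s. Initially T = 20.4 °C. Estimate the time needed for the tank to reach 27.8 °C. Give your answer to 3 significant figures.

611 s

Heat balance on the well-mixed liquid: M c_p dT/dt = ṁ c_p (T_in − T) − 96.1.
τ = M/ṁ = 571.43 s; T_ss = T_in − Q̇/(ṁ c_p) = 31.670 °C.
T(t) = T_ss + (T₀ − T_ss) e^(−t/τ). Set T = 27.8:
e^(−t/τ) = (27.8 − 31.670)/(20.4 − 31.670) = 0.34339
t = −571.43 · ln(0.34339) = 610.79 s.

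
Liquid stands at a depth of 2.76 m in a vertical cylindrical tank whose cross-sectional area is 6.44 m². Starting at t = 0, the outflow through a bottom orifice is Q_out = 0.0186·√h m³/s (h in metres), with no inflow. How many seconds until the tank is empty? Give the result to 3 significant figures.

A dh/dt = −Q_out = −0.0186 √h.
Separate and integrate: 2(√h − √h₀) = −(0.0186/A) t.
Tank is empty when √h = 0: t_empty = 2A√h₀/0.0186.
t_empty = 2·6.44·√2.76/0.0186 = 12.880·1.6613/0.0186 = 1150.4 s.

1150 s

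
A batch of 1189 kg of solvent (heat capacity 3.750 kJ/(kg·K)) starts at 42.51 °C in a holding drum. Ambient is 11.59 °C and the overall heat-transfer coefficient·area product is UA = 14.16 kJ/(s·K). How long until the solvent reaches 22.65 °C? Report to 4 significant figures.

323.7 s

M c_p dT/dt = −UA(T − T_amb).
τ = M c_p/UA = 314.883 s; T_ss = T_amb = 11.5900 °C.
T(t) = T_ss + (T₀ − T_ss)e^(−t/τ); set T = 22.65:
t = −τ ln[(T − T_ss)/(T₀ − T_ss)] = −314.883 · ln(0.357697) = 323.722 s.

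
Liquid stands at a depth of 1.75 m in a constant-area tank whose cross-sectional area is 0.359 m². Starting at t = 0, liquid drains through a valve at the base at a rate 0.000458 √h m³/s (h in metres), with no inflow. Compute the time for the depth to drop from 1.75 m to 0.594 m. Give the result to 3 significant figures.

866 s

A dh/dt = −Q_out = −0.000458 √h.
This is separable: 2 d(√h)/dt = −0.000458/A, so √h = √h₀ − (0.000458/(2A)) t.
t = 2A(√h₀ − √h)/0.000458 = 2·0.359·(√1.75 − √0.594)/0.000458
  = 0.71800 × (1.3229 − 0.77071) / 0.000458 = 865.62 s.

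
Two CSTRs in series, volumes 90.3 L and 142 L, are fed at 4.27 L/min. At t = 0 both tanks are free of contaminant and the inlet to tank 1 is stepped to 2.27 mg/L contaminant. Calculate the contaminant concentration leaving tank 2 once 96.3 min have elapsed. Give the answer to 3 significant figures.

Time constants: τᵢ = Vᵢ/Q for each well-mixed tank.
τ₁ = 90.3/4.27 = 21.148 min; τ₂ = 142/4.27 = 33.255 min.
Tank 1: C₁ = C_in(1 − e^(−t/τ₁)). Tank 2 (τ₁ ≠ τ₂): C₂ = C_in[1 − (τ₁ e^(−t/τ₁) − τ₂ e^(−t/τ₂))/(τ₁ − τ₂)].
At t = 96.3: e^(−t/τ₁) = 0.010528, e^(−t/τ₂) = 0.055256.
C₂ = 2.27·[1 − (21.148·0.010528 − 33.255·0.055256)/(-12.108)] = 2.27·0.86662 = 1.9672 mg/L.

1.97 mg/L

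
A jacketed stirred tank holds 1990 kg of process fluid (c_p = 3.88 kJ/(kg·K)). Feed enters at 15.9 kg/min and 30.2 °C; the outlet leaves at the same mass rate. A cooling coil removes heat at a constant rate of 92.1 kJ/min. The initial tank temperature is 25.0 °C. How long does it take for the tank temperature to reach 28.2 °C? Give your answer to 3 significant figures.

M c_p dT/dt = ṁ c_p (T_in − T) − Q̇.
τ = M/ṁ = 125.16 min; T_ss = T_in − Q̇/(ṁ c_p) = 28.707 °C.
T(t) = T_ss + (T₀ − T_ss) e^(−t/τ). Set T = 28.2:
e^(−t/τ) = (28.2 − 28.707)/(25.0 − 28.707) = 0.13679
t = −125.16 · ln(0.13679) = 248.97 min.

249 min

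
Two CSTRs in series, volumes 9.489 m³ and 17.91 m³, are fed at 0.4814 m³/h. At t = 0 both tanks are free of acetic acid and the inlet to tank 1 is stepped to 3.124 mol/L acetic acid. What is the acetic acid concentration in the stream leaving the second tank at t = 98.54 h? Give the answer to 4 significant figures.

Each tank obeys Vᵢ dCᵢ/dt = Q(Cᵢ₋₁ − Cᵢ), so τᵢ = Vᵢ/Q.
τ₁ = 9.489/0.4814 = 19.7113 h; τ₂ = 17.91/0.4814 = 37.2040 h.
Solving the cascade with C₁(0)=C₂(0)=0 gives C₂(t) = C_in[1 − (τ₁ e^(−t/τ₁) − τ₂ e^(−t/τ₂))/(τ₁ − τ₂)].
At t = 98.54: e^(−t/τ₁) = 0.00674352, e^(−t/τ₂) = 0.0707473.
C₂ = 3.124·[1 − (19.7113·0.00674352 − 37.2040·0.0707473)/(-17.4927)] = 3.124·0.857132 = 2.67768 mol/L.

2.678 mol/L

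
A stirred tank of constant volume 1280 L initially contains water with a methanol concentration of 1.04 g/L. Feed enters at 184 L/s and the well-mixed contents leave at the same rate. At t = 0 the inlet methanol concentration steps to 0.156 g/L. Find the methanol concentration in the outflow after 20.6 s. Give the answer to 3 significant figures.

Mass balance on the solute (V constant): V dC/dt = Q(C_in − C).
Time constant τ = V/Q = 1280/184 = 6.9565 s.
C approaches C_in exponentially: C(t) = C_in + (C₀ − C_in) e^(−t/τ).
C(20.6) = 0.156 + (1.04 − 0.156)·e^(−20.6/6.9565) = 0.156 + (0.88400)·0.051754 = 0.20175 g/L.

0.202 g/L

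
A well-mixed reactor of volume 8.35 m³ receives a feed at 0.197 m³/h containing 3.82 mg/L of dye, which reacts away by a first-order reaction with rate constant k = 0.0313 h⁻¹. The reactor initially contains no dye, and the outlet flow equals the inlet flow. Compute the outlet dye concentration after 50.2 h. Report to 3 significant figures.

1.54 mg/L

V dC/dt = Q(C_in − C) − k V C.
This is linear with rate a = Q/V + k = 0.054893 h⁻¹.
C_ss = Q C_in/(Q + kV) = 1.6418 mg/L; C(t) = C_ss + (C₀ − C_ss) e^(−a t).
C(50.2) = 1.6418 + (-1.6418)·e^(−0.054893·50.2) = 1.6418 + (-1.6418)·0.063570 = 1.5375 mg/L.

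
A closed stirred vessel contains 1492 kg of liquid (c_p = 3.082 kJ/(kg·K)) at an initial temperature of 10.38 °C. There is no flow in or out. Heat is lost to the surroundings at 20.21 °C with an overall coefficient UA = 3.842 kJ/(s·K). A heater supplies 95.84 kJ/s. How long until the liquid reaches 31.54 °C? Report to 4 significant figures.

Lumped-capacitance energy balance: M c_p dT/dt = UA(T_amb − T) + Q̇.
τ = M c_p/UA = 1196.86 s; T_ss = T_amb + Q̇/UA = 20.21 + 95.84/3.842 = 45.1553 °C.
T(t) = T_ss + (T₀ − T_ss)e^(−t/τ); set T = 31.54:
t = −τ ln[(T − T_ss)/(T₀ − T_ss)] = −1196.86 · ln(0.391523) = 1122.31 s.

1122 s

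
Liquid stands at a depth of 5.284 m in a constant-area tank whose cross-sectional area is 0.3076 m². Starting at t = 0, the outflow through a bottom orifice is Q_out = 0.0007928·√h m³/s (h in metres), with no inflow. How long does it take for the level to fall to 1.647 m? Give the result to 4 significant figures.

787.9 s

Accumulation of liquid (constant cross-section A): A dh/dt = −0.0007928 √h.
Separate and integrate: 2(√h − √h₀) = −(0.0007928/A) t.
t = 2A(√h₀ − √h)/0.0007928 = 2·0.3076·(√5.284 − √1.647)/0.0007928
  = 0.615200 × (2.29870 − 1.28335) / 0.0007928 = 787.888 s.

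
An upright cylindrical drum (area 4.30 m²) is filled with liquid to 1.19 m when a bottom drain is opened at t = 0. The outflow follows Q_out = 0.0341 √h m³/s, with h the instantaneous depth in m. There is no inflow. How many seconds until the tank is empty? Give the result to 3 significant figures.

275 s

A dh/dt = −Q_out = −0.0341 √h.
∫ h^(−1/2) dh = −(0.0341/A) ∫ dt, giving 2√h = 2√h₀ − (0.0341/A) t.
Set h = 0: 2√h₀ = (0.0341/A) t_empty ⇒ t_empty = 2A√h₀/0.0341.
t_empty = 2·4.30·√1.19/0.0341 = 8.6000·1.0909/0.0341 = 275.12 s.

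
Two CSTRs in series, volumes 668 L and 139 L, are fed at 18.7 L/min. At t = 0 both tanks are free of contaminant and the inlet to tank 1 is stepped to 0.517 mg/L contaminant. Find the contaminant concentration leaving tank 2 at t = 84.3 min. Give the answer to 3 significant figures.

0.455 mg/L

Time constants: τᵢ = Vᵢ/Q for each well-mixed tank.
τ₁ = 668/18.7 = 35.722 min; τ₂ = 139/18.7 = 7.4332 min.
Tank 1: C₁ = C_in(1 − e^(−t/τ₁)). Tank 2 (τ₁ ≠ τ₂): C₂ = C_in[1 − (τ₁ e^(−t/τ₁) − τ₂ e^(−t/τ₂))/(τ₁ − τ₂)].
At t = 84.3: e^(−t/τ₁) = 0.094430, e^(−t/τ₂) = 1.1875e-05.
C₂ = 0.517·[1 − (35.722·0.094430 − 7.4332·1.1875e-05)/(28.289)] = 0.517·0.88076 = 0.45535 mg/L.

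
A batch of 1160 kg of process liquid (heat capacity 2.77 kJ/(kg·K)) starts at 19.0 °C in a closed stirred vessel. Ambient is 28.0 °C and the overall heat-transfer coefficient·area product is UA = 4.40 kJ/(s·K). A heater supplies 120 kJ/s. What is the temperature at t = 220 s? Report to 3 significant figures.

28.4 °C

M c_p dT/dt = −UA(T − T_amb) + Q̇.
dT/dt = (T_ss − T)/τ with T_ss = T_amb + Q̇/UA = 28.0 + 120/4.40 = 55.273 °C, τ = M c_p/UA = 1160·2.77/4.40 = 730.27 s.
This is linear first-order; T(t) = T_ss + (T₀ − T_ss) e^(−t/τ).
T(220) = 55.273 + (-36.273)·0.73989 = 28.435 °C.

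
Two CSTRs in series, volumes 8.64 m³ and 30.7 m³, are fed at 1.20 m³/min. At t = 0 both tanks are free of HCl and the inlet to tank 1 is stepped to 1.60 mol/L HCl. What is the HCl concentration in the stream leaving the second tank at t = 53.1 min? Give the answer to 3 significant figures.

1.32 mol/L

Time constants: τᵢ = Vᵢ/Q for each well-mixed tank.
τ₁ = 8.64/1.20 = 7.2000 min; τ₂ = 30.7/1.20 = 25.583 min.
Tank 1: C₁ = C_in(1 − e^(−t/τ₁)). Tank 2 (τ₁ ≠ τ₂): C₂ = C_in[1 − (τ₁ e^(−t/τ₁) − τ₂ e^(−t/τ₂))/(τ₁ − τ₂)].
At t = 53.1: e^(−t/τ₁) = 0.00062673, e^(−t/τ₂) = 0.12548.
C₂ = 1.60·[1 − (7.2000·0.00062673 − 25.583·0.12548)/(-18.383)] = 1.60·0.82561 = 1.3210 mol/L.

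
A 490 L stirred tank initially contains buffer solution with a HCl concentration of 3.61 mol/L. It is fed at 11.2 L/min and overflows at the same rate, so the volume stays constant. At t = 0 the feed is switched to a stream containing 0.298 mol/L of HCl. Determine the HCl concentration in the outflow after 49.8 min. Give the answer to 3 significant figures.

1.36 mol/L

Unsteady species balance (constant V, well mixed): V dC/dt = Q(C_in − C).
So dC/dt = (C_in − C)/τ with τ = V/Q = 490/11.2 = 43.750 min.
Integrating: C(t) = C_in + (C₀ − C_in) e^(−t/τ).
C(49.8) = 0.298 + (3.61 − 0.298)·e^(−49.8/43.750) = 0.298 + (3.3120)·0.32037 = 1.3591 mol/L.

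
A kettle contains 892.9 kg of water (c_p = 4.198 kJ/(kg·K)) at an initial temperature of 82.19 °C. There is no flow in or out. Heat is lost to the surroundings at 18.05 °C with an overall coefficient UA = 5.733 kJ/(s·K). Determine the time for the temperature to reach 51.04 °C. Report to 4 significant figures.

M c_p dT/dt = −UA(T − T_amb).
τ = M c_p/UA = 653.828 s; T_ss = T_amb = 18.0500 °C.
T(t) = T_ss + (T₀ − T_ss)e^(−t/τ); set T = 51.04:
t = −τ ln[(T − T_ss)/(T₀ − T_ss)] = −653.828 · ln(0.514344) = 434.706 s.

434.7 s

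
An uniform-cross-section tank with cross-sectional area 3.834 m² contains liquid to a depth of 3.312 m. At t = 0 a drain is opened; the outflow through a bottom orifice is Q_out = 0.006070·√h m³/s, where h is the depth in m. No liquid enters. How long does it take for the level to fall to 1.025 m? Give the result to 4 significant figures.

1020 s

Volume balance on the tank: A dh/dt = −0.006070 √h.
∫ h^(−1/2) dh = −(0.006070/A) ∫ dt, giving 2√h = 2√h₀ − (0.006070/A) t.
t = 2A(√h₀ − √h)/0.006070 = 2·3.834·(√3.312 − √1.025)/0.006070
  = 7.66800 × (1.81989 − 1.01242) / 0.006070 = 1020.04 s.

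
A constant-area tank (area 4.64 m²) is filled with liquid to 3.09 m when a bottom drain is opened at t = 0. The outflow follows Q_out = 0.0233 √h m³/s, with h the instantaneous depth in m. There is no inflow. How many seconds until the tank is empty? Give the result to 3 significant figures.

700 s

Accumulation of liquid (constant cross-section A): A dh/dt = −0.0233 √h.
This is separable: 2 d(√h)/dt = −0.0233/A, so √h = √h₀ − (0.0233/(2A)) t.
Set h = 0: 2√h₀ = (0.0233/A) t_empty ⇒ t_empty = 2A√h₀/0.0233.
t_empty = 2·4.64·√3.09/0.0233 = 9.2800·1.7578/0.0233 = 700.12 s.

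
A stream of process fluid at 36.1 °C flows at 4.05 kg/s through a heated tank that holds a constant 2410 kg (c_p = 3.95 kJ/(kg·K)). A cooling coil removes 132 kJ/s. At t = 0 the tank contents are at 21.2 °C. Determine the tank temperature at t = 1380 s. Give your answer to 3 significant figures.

27.2 °C

M c_p dT/dt = ṁ c_p (T_in − T) − Q̇.
Rearrange: dT/dt = (T_ss − T)/τ with τ = M/ṁ = 595.06 s and T_ss = T_in − Q̇/(ṁ c_p) = 27.849 °C.
Integrating: T(t) = T_ss + (T₀ − T_ss) e^(−t/τ).
T(1380) = 27.849 + (-6.6487)·e^(−1380/595.06) = 27.849 + (-6.6487)·0.098363 = 27.195 °C.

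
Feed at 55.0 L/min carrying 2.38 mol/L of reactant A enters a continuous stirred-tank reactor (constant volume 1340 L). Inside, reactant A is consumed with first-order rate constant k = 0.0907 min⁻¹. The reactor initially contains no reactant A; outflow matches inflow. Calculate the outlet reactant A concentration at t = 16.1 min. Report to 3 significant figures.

0.653 mol/L

Accumulation = in − out − consumed: V dC/dt = Q C_in − Q C − k V C.
This is linear with rate a = Q/V + k = 0.13174 min⁻¹.
C_ss = Q C_in/(Q + kV) = 0.74148 mol/L; C(t) = C_ss + (C₀ − C_ss) e^(−a t).
C(16.1) = 0.74148 + (-0.74148)·e^(−0.13174·16.1) = 0.74148 + (-0.74148)·0.11990 = 0.65258 mol/L.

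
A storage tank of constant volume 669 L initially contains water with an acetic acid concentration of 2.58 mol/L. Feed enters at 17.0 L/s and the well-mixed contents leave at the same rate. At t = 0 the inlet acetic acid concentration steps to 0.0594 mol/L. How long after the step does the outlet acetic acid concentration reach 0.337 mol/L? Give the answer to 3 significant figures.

86.8 s

Species balance on the tank: V dC/dt = Q(C_in − C), so τ = V/Q = 39.353 s.
C(t) = C_in + (C₀ − C_in) e^(−t/τ). Set C = 0.337 and solve for t:
e^(−t/τ) = (C − C_in)/(C₀ − C_in) = (0.337 − 0.0594)/(2.58 − 0.0594) = 0.11013
t = −τ ln(…) = 39.353 × 2.2061 = 86.815 s.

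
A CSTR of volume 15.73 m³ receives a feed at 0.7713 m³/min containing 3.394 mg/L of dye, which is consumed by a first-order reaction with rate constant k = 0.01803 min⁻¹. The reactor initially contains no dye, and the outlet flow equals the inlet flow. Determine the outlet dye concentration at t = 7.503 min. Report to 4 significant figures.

0.9812 mg/L

V dC/dt = Q(C_in − C) − k V C.
This is linear with rate a = Q/V + k = 0.0670637 min⁻¹.
C_ss = Q C_in/(Q + kV) = 2.48153 mg/L; C(t) = C_ss + (C₀ − C_ss) e^(−a t).
C(7.503) = 2.48153 + (-2.48153)·e^(−0.0670637·7.503) = 2.48153 + (-2.48153)·0.604606 = 0.981182 mg/L.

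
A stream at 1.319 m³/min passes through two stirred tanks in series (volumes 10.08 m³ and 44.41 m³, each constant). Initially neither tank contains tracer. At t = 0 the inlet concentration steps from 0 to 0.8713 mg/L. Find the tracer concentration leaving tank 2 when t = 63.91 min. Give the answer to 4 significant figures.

Species balance on tank i: dCᵢ/dt = (Cᵢ₋₁ − Cᵢ)/τᵢ with τᵢ = Vᵢ/Q.
τ₁ = 10.08/1.319 = 7.64215 min; τ₂ = 44.41/1.319 = 33.6694 min.
Solving the cascade with C₁(0)=C₂(0)=0 gives C₂(t) = C_in[1 − (τ₁ e^(−t/τ₁) − τ₂ e^(−t/τ₂))/(τ₁ − τ₂)].
At t = 63.91: e^(−t/τ₁) = 0.000233384, e^(−t/τ₂) = 0.149844.
C₂ = 0.8713·[1 − (7.64215·0.000233384 − 33.6694·0.149844)/(-26.0273)] = 0.8713·0.806227 = 0.702466 mg/L.

0.7025 mg/L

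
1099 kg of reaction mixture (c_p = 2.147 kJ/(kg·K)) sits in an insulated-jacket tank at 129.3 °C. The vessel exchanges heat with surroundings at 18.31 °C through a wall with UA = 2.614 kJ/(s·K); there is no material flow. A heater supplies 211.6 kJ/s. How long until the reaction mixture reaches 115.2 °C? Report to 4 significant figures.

M c_p dT/dt = −UA(T − T_amb) + Q̇.
τ = M c_p/UA = 902.660 s; T_ss = T_amb + Q̇/UA = 18.31 + 211.6/2.614 = 99.2587 °C.
T(t) = T_ss + (T₀ − T_ss)e^(−t/τ); set T = 115.2:
t = −τ ln[(T − T_ss)/(T₀ − T_ss)] = −902.660 · ln(0.530646) = 571.980 s.

572.0 s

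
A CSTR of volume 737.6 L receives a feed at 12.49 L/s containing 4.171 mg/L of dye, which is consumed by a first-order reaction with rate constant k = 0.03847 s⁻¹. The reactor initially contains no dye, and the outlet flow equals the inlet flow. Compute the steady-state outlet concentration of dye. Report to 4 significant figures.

1.275 mg/L

Species balance: V dC/dt = Q C_in − Q C − k V C.
At steady state: 0 = Q C_in − (Q + kV) C_ss, so C_ss = Q C_in/(Q + kV).
C_ss = 12.49·4.171/(12.49 + 0.03847·737.6) = 52.0958/40.8655 = 1.27481 mg/L.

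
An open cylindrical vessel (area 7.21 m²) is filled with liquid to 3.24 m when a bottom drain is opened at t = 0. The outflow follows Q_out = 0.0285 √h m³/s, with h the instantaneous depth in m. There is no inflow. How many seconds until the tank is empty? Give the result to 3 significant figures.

With no inflow, A dh/dt = −0.0285 √h.
This is separable: 2 d(√h)/dt = −0.0285/A, so √h = √h₀ − (0.0285/(2A)) t.
Set h = 0: 2√h₀ = (0.0285/A) t_empty ⇒ t_empty = 2A√h₀/0.0285.
t_empty = 2·7.21·√3.24/0.0285 = 14.420·1.8000/0.0285 = 910.74 s.

911 s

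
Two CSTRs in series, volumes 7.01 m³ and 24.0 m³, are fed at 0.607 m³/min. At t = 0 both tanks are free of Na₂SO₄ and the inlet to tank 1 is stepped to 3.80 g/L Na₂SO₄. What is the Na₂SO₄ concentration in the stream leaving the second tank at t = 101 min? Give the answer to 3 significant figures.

Time constants: τᵢ = Vᵢ/Q for each well-mixed tank.
τ₁ = 7.01/0.607 = 11.549 min; τ₂ = 24.0/0.607 = 39.539 min.
Solving the cascade with C₁(0)=C₂(0)=0 gives C₂(t) = C_in[1 − (τ₁ e^(−t/τ₁) − τ₂ e^(−t/τ₂))/(τ₁ − τ₂)].
At t = 101: e^(−t/τ₁) = 0.00015915, e^(−t/τ₂) = 0.077734.
C₂ = 3.80·[1 − (11.549·0.00015915 − 39.539·0.077734)/(-27.990)] = 3.80·0.89026 = 3.3830 g/L.

3.38 g/L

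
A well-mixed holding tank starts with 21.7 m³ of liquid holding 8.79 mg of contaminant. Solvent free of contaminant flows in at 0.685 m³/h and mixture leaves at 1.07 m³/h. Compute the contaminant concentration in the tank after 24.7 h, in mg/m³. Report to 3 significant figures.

0.145 mg/m³

Let m(t) be the amount of contaminant. Volume: V(t) = V₀ + (Q_in − Q_out) t = 21.7 − 0.38500 t; V(24.7) = 12.191 m³.
Solute balance: dm/dt = 0 − Q_out C = −Q_out m/V(t).
dm/m = −Q_out dt/(V₀ − 0.38500 t); integrating gives ln(m/m₀) = −(Q_out/(Q_in−Q_out)) ln(V/V₀).
m = m₀ (V₀/V)^(Q_out/(Q_in−Q_out)) = 8.79 × (21.7/12.191)^(-2.7792) = 1.7700 mg.
C = m/V = 1.7700/12.191 = 0.14519 mg/m³.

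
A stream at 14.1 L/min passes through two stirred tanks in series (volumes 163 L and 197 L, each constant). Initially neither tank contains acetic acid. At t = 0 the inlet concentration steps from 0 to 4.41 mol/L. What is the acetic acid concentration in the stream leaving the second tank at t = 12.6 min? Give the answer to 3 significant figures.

Species balance on tank i: dCᵢ/dt = (Cᵢ₋₁ − Cᵢ)/τᵢ with τᵢ = Vᵢ/Q.
τ₁ = 163/14.1 = 11.560 min; τ₂ = 197/14.1 = 13.972 min.
Solving the cascade with C₁(0)=C₂(0)=0 gives C₂(t) = C_in[1 − (τ₁ e^(−t/τ₁) − τ₂ e^(−t/τ₂))/(τ₁ − τ₂)].
At t = 12.6: e^(−t/τ₁) = 0.33624, e^(−t/τ₂) = 0.40583.
C₂ = 4.41·[1 − (11.560·0.33624 − 13.972·0.40583)/(-2.4113)] = 4.41·0.26055 = 1.1490 mol/L.

1.15 mol/L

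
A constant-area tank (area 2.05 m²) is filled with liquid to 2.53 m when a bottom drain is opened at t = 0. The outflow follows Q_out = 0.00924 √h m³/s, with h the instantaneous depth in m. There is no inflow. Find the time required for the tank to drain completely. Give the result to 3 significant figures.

With no inflow, A dh/dt = −0.00924 √h.
Separate and integrate: 2(√h − √h₀) = −(0.00924/A) t.
Set h = 0: 2√h₀ = (0.00924/A) t_empty ⇒ t_empty = 2A√h₀/0.00924.
t_empty = 2·2.05·√2.53/0.00924 = 4.1000·1.5906/0.00924 = 705.78 s.

706 s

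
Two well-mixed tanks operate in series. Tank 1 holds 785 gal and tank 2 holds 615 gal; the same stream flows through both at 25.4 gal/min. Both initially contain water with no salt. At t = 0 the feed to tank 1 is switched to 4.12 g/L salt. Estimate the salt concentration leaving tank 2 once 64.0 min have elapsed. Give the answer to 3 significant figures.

Time constants: τᵢ = Vᵢ/Q for each well-mixed tank.
τ₁ = 785/25.4 = 30.906 min; τ₂ = 615/25.4 = 24.213 min.
Tank 1: C₁ = C_in(1 − e^(−t/τ₁)). Tank 2 (τ₁ ≠ τ₂): C₂ = C_in[1 − (τ₁ e^(−t/τ₁) − τ₂ e^(−t/τ₂))/(τ₁ − τ₂)].
At t = 64.0: e^(−t/τ₁) = 0.12608, e^(−t/τ₂) = 0.071130.
C₂ = 4.12·[1 − (30.906·0.12608 − 24.213·0.071130)/(6.6929)] = 4.12·0.67512 = 2.7815 g/L.

2.78 g/L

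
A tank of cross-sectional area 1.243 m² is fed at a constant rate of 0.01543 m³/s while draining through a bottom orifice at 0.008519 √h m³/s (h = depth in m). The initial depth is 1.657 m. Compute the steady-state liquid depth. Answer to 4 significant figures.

3.281 m

A dh/dt = Q_in − 0.008519 √h. Steady state requires inflow = outflow:
Q_in = 0.008519 √h_ss ⇒ √h_ss = 0.01543/0.008519 = 1.81125.
h_ss = 1.81125² = 3.28061 m. (Since h₀ = 1.657 m < h_ss, the level will rise toward this value.)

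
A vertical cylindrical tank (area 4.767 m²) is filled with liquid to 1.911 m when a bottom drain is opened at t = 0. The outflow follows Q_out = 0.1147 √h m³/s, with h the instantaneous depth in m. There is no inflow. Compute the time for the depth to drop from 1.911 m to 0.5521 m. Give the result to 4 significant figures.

With no inflow, A dh/dt = −0.1147 √h.
Separate and integrate: 2(√h − √h₀) = −(0.1147/A) t.
t = 2A(√h₀ − √h)/0.1147 = 2·4.767·(√1.911 − √0.5521)/0.1147
  = 9.53400 × (1.38239 − 0.743034) / 0.1147 = 53.1439 s.

53.14 s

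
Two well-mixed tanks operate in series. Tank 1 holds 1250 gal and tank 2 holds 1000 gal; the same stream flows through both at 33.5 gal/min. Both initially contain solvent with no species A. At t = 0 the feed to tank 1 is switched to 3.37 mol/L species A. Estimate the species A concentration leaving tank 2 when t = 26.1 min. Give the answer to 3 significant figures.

0.621 mol/L

Species balance on tank i: dCᵢ/dt = (Cᵢ₋₁ − Cᵢ)/τᵢ with τᵢ = Vᵢ/Q.
τ₁ = 1250/33.5 = 37.313 min; τ₂ = 1000/33.5 = 29.851 min.
Solving the cascade with C₁(0)=C₂(0)=0 gives C₂(t) = C_in[1 − (τ₁ e^(−t/τ₁) − τ₂ e^(−t/τ₂))/(τ₁ − τ₂)].
At t = 26.1: e^(−t/τ₁) = 0.49684, e^(−t/τ₂) = 0.41713.
C₂ = 3.37·[1 − (37.313·0.49684 − 29.851·0.41713)/(7.4627)] = 3.37·0.18431 = 0.62114 mol/L.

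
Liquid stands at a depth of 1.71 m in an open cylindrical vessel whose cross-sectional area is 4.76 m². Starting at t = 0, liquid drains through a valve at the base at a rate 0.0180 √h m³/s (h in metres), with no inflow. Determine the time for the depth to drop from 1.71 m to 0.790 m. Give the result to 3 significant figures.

Accumulation of liquid (constant cross-section A): A dh/dt = −0.0180 √h.
∫ h^(−1/2) dh = −(0.0180/A) ∫ dt, giving 2√h = 2√h₀ − (0.0180/A) t.
t = 2A(√h₀ − √h)/0.0180 = 2·4.76·(√1.71 − √0.790)/0.0180
  = 9.5200 × (1.3077 − 0.88882) / 0.0180 = 221.53 s.

222 s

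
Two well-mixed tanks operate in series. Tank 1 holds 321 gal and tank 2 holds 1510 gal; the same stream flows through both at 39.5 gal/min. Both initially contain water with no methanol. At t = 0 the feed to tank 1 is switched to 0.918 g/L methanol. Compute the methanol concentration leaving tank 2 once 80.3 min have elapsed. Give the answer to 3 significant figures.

0.775 g/L

Species balance on tank i: dCᵢ/dt = (Cᵢ₋₁ − Cᵢ)/τᵢ with τᵢ = Vᵢ/Q.
τ₁ = 321/39.5 = 8.1266 min; τ₂ = 1510/39.5 = 38.228 min.
Tank 1: C₁ = C_in(1 − e^(−t/τ₁)). Tank 2 (τ₁ ≠ τ₂): C₂ = C_in[1 − (τ₁ e^(−t/τ₁) − τ₂ e^(−t/τ₂))/(τ₁ − τ₂)].
At t = 80.3: e^(−t/τ₁) = 5.1129e-05, e^(−t/τ₂) = 0.12239.
C₂ = 0.918·[1 − (8.1266·5.1129e-05 − 38.228·0.12239)/(-30.101)] = 0.918·0.84458 = 0.77533 g/L.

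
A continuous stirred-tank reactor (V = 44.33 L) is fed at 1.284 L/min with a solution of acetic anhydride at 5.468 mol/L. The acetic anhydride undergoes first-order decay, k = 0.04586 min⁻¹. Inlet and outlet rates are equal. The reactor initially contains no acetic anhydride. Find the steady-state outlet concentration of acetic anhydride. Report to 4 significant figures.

Accumulation = in − out − consumed: V dC/dt = Q C_in − Q C − k V C.
Steady state (dC/dt = 0): C_ss = Q C_in/(Q + kV) = C_in/(1 + kV/Q).
C_ss = 1.284·5.468/(1.284 + 0.04586·44.33) = 7.02091/3.31697 = 2.11666 mol/L.

2.117 mol/L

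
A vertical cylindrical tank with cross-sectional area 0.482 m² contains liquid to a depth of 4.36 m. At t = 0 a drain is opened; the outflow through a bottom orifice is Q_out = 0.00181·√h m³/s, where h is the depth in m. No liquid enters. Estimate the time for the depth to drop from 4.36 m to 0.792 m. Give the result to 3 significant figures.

638 s

With no inflow, A dh/dt = −0.00181 √h.
∫ h^(−1/2) dh = −(0.00181/A) ∫ dt, giving 2√h = 2√h₀ − (0.00181/A) t.
t = 2A(√h₀ − √h)/0.00181 = 2·0.482·(√4.36 − √0.792)/0.00181
  = 0.96400 × (2.0881 − 0.88994) / 0.00181 = 638.11 s.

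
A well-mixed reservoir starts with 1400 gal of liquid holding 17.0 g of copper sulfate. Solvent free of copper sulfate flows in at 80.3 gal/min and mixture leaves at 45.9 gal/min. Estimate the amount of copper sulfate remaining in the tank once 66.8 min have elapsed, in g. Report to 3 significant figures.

Total volume: dV/dt = Q_in − Q_out = 34.400 gal/min, so V(t) = 1400 + 34.400 t and V(66.8) = 3697.9 gal.
No copper sulfate enters, so dm/dt = −Q_out · (m/V).
Separate: dm/m = −Q_out dt/V(t) ⇒ ln(m/m₀) = −(Q_out/(Q_in−Q_out)) ln(V/V₀).
m = m₀ (V₀/V)^(Q_out/(Q_in−Q_out)) = 17.0 × (1400/3697.9)^(1.3343) = 4.6516 g.

4.65 g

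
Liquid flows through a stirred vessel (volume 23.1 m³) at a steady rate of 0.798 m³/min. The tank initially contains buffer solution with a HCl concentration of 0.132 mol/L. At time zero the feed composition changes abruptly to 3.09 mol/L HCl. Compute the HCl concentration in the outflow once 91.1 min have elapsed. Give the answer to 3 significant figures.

Unsteady species balance (constant V, well mixed): V dC/dt = Q(C_in − C).
So dC/dt = (C_in − C)/τ with τ = V/Q = 23.1/0.798 = 28.947 min.
C approaches C_in exponentially: C(t) = C_in + (C₀ − C_in) e^(−t/τ).
C(91.1) = 3.09 + (0.132 − 3.09)·e^(−91.1/28.947) = 3.09 + (-2.9580)·0.042977 = 2.9629 mol/L.

2.96 mol/L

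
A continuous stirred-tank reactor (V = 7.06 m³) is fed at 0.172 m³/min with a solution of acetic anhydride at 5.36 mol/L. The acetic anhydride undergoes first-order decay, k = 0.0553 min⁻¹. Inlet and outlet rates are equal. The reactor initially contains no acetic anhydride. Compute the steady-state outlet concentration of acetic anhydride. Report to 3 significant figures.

1.64 mol/L

Species balance: V dC/dt = Q C_in − Q C − k V C.
At steady state: 0 = Q C_in − (Q + kV) C_ss, so C_ss = Q C_in/(Q + kV).
C_ss = 0.172·5.36/(0.172 + 0.0553·7.06) = 0.92192/0.56242 = 1.6392 mol/L.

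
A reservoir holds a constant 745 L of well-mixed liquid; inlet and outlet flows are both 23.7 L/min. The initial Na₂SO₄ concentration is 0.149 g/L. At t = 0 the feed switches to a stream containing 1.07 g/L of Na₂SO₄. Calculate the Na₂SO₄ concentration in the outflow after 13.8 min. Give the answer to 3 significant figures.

Mass balance on the solute (V constant): V dC/dt = Q(C_in − C).
Time constant τ = V/Q = 745/23.7 = 31.435 min.
C approaches C_in exponentially: C(t) = C_in + (C₀ − C_in) e^(−t/τ).
C(13.8) = 1.07 + (0.149 − 1.07)·e^(−13.8/31.435) = 1.07 + (-0.92100)·0.64468 = 0.47625 g/L.

0.476 g/L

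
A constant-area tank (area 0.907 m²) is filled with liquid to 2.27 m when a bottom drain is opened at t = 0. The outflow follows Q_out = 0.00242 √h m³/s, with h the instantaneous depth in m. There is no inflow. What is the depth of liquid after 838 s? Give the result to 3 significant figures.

0.151 m

Accumulation of liquid (constant cross-section A): A dh/dt = −0.00242 √h.
This is separable: 2 d(√h)/dt = −0.00242/A, so √h = √h₀ − (0.00242/(2A)) t.
√h = √2.27 − 0.00242·838/(2·0.907) = 1.5067 − 1.1179 = 0.38870.
h = 0.38870² = 0.15109 m.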